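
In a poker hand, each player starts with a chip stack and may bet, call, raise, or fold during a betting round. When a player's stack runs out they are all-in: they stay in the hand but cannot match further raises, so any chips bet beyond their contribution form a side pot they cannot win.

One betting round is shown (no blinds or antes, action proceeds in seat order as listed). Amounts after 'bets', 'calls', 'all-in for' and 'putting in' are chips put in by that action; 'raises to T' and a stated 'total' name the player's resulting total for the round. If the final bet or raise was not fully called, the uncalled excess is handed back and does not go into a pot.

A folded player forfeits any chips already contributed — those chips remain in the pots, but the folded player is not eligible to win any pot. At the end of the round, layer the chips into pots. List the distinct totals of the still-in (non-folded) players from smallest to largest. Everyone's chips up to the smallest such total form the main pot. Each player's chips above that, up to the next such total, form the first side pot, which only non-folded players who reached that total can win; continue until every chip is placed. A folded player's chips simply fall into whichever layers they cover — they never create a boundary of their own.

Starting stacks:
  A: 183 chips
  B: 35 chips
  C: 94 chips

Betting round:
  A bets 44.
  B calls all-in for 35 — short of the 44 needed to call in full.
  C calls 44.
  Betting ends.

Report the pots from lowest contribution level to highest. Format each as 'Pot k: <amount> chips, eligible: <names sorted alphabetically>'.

Contributions: A=44, B=35, C=44
Pot levels (distinct totals of non-folded players): 35, 44
Layer 1-35: 35 each from A, B, C = 35*3 = 105 chips; eligible A, B, C
Layer 36-44: 9 each from A, C = 9*2 = 18 chips; eligible A, C

Pot 1: 105 chips, eligible: A, B, C
Pot 2: 18 chips, eligible: A, C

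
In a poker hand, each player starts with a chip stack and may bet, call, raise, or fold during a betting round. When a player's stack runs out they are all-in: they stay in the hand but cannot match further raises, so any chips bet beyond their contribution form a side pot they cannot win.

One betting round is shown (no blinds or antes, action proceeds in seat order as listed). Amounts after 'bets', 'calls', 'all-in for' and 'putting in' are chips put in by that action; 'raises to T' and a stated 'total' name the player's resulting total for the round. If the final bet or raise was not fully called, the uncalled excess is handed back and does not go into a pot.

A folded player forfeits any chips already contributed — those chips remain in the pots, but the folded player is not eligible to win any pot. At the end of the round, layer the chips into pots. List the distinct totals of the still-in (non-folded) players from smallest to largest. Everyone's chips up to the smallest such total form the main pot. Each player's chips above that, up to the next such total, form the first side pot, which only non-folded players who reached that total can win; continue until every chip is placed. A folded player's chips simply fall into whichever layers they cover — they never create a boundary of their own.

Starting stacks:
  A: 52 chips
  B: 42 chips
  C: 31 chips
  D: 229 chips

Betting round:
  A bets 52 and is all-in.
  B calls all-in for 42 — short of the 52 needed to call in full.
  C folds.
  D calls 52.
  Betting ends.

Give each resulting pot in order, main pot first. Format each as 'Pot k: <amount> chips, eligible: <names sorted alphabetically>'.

Pot 1: 126 chips, eligible: A, B, D
Pot 2: 20 chips, eligible: A, D

Derivation:
Contributions: A=52, B=42, D=52
Folded: C
Pot levels (distinct totals of non-folded players): 42, 52
Layer 1-42: 42 each from A, B, D = 42*3 = 126 chips; eligible A, B, D
Layer 43-52: 10 each from A, D = 10*2 = 20 chips; eligible A, D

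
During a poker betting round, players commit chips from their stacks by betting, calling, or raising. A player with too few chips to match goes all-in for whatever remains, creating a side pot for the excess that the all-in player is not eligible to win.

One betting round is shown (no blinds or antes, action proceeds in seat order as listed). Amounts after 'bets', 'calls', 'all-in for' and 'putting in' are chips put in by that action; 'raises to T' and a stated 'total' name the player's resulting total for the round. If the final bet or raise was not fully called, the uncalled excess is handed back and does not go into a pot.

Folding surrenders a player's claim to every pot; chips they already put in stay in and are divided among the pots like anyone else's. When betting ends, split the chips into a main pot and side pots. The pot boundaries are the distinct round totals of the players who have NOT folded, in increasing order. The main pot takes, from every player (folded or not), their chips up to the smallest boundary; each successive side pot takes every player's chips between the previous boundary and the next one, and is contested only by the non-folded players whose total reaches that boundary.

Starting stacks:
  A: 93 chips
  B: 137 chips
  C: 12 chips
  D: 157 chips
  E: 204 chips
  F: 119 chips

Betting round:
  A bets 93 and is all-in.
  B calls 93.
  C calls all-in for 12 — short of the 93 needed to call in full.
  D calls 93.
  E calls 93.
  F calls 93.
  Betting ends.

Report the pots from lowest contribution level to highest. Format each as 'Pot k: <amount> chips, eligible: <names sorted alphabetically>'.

Contributions: A=93, B=93, C=12, D=93, E=93, F=93
Pot levels (distinct totals of non-folded players): 12, 93
Layer 1-12: 12 each from A, B, C, D, E, F = 12*6 = 72 chips; eligible A, B, C, D, E, F
Layer 13-93: 81 each from A, B, D, E, F = 81*5 = 405 chips; eligible A, B, D, E, F

Pot 1: 72 chips, eligible: A, B, C, D, E, F
Pot 2: 405 chips, eligible: A, B, D, E, F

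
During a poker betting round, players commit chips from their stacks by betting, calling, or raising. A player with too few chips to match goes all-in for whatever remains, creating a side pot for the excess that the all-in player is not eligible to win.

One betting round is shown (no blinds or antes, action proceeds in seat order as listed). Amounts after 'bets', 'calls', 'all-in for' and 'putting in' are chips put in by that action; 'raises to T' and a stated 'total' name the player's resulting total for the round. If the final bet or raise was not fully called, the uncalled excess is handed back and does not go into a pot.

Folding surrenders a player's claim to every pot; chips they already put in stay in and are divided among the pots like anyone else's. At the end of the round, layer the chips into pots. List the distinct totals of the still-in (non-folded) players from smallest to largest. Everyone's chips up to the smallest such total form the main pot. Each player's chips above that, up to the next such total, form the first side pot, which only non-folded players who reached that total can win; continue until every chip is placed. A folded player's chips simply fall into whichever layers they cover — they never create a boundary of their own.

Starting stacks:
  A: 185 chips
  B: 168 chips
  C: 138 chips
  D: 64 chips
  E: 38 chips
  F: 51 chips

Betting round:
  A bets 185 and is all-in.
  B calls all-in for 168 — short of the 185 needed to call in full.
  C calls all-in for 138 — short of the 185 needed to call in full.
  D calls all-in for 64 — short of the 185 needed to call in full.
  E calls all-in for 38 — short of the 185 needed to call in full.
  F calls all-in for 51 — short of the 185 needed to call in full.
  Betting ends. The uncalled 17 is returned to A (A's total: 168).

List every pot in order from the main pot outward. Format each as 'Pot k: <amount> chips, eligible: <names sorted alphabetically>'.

Pot 1: 228 chips, eligible: A, B, C, D, E, F
Pot 2: 65 chips, eligible: A, B, C, D, F
Pot 3: 52 chips, eligible: A, B, C, D
Pot 4: 222 chips, eligible: A, B, C
Pot 5: 60 chips, eligible: A, B

Derivation:
Contributions (after 17 returned to A): A=168, B=168, C=138, D=64, E=38, F=51
Pot levels (distinct totals of non-folded players): 38, 51, 64, 138, 168
Layer 1-38: 38 each from A, B, C, D, E, F = 38*6 = 228 chips; eligible A, B, C, D, E, F
Layer 39-51: 13 each from A, B, C, D, F = 13*5 = 65 chips; eligible A, B, C, D, F
Layer 52-64: 13 each from A, B, C, D = 13*4 = 52 chips; eligible A, B, C, D
Layer 65-138: 74 each from A, B, C = 74*3 = 222 chips; eligible A, B, C
Layer 139-168: 30 each from A, B = 30*2 = 60 chips; eligible A, B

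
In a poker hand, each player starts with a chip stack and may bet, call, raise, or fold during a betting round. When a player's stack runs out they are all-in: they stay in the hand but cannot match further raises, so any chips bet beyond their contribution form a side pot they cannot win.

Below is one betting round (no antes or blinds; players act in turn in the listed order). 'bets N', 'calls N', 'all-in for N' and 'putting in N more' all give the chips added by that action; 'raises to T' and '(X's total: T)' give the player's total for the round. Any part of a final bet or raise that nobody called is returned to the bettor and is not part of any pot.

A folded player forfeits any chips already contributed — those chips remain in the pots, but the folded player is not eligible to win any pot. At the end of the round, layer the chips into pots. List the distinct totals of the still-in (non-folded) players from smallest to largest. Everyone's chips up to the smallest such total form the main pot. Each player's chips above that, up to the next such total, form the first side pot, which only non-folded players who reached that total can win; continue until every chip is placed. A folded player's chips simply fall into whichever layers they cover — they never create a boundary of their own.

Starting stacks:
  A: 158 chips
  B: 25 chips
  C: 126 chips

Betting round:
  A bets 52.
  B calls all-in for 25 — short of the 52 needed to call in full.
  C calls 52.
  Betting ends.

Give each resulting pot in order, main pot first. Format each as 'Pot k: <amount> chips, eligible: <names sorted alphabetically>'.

Pot 1: 75 chips, eligible: A, B, C
Pot 2: 54 chips, eligible: A, C

Derivation:
Contributions: A=52, B=25, C=52
Pot levels (distinct totals of non-folded players): 25, 52
Layer 1-25: 25 each from A, B, C = 25*3 = 75 chips; eligible A, B, C
Layer 26-52: 27 each from A, C = 27*2 = 54 chips; eligible A, C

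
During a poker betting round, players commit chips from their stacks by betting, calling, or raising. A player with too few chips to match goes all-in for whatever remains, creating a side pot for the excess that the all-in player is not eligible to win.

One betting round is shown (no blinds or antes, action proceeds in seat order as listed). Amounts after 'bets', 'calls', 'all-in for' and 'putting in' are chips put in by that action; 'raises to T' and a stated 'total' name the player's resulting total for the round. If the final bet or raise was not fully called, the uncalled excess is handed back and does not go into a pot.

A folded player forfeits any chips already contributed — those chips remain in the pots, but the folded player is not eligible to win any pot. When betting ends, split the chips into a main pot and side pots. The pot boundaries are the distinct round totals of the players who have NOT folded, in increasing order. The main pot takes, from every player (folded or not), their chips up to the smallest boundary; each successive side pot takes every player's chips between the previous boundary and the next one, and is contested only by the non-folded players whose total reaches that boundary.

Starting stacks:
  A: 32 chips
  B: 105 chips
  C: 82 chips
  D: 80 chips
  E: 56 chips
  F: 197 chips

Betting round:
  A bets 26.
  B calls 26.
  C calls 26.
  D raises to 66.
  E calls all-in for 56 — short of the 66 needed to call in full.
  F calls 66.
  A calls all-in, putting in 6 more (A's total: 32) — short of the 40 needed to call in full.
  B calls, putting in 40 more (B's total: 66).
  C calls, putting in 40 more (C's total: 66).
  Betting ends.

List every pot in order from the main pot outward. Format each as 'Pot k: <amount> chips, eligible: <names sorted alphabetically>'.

Contributions: A=32, B=66, C=66, D=66, E=56, F=66
Pot levels (distinct totals of non-folded players): 32, 56, 66
Layer 1-32: 32 each from A, B, C, D, E, F = 32*6 = 192 chips; eligible A, B, C, D, E, F
Layer 33-56: 24 each from B, C, D, E, F = 24*5 = 120 chips; eligible B, C, D, E, F
Layer 57-66: 10 each from B, C, D, F = 10*4 = 40 chips; eligible B, C, D, F

Pot 1: 192 chips, eligible: A, B, C, D, E, F
Pot 2: 120 chips, eligible: B, C, D, E, F
Pot 3: 40 chips, eligible: B, C, D, F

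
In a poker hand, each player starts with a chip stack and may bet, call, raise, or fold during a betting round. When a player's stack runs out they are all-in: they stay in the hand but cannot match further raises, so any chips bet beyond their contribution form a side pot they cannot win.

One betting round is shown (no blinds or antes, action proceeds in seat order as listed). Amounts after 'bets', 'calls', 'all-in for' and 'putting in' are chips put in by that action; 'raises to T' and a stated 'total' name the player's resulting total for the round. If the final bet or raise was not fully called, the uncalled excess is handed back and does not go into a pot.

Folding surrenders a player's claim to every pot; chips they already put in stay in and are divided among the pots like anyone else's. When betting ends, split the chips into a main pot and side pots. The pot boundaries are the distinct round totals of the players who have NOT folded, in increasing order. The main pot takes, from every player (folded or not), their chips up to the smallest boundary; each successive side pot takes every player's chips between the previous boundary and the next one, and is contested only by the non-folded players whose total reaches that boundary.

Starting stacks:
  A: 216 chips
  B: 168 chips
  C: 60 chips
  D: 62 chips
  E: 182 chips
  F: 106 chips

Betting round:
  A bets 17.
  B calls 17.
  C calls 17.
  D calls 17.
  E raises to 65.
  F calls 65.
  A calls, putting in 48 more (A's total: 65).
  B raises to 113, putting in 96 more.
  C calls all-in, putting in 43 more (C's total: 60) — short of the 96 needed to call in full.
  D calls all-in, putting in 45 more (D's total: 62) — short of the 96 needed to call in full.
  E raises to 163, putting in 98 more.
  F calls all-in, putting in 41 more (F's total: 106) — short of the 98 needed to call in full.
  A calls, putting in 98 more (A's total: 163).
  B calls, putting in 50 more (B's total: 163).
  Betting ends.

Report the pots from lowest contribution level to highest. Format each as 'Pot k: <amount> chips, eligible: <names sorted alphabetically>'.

Contributions: A=163, B=163, C=60, D=62, E=163, F=106
Pot levels (distinct totals of non-folded players): 60, 62, 106, 163
Layer 1-60: 60 each from A, B, C, D, E, F = 60*6 = 360 chips; eligible A, B, C, D, E, F
Layer 61-62: 2 each from A, B, D, E, F = 2*5 = 10 chips; eligible A, B, D, E, F
Layer 63-106: 44 each from A, B, E, F = 44*4 = 176 chips; eligible A, B, E, F
Layer 107-163: 57 each from A, B, E = 57*3 = 171 chips; eligible A, B, E

Pot 1: 360 chips, eligible: A, B, C, D, E, F
Pot 2: 10 chips, eligible: A, B, D, E, F
Pot 3: 176 chips, eligible: A, B, E, F
Pot 4: 171 chips, eligible: A, B, E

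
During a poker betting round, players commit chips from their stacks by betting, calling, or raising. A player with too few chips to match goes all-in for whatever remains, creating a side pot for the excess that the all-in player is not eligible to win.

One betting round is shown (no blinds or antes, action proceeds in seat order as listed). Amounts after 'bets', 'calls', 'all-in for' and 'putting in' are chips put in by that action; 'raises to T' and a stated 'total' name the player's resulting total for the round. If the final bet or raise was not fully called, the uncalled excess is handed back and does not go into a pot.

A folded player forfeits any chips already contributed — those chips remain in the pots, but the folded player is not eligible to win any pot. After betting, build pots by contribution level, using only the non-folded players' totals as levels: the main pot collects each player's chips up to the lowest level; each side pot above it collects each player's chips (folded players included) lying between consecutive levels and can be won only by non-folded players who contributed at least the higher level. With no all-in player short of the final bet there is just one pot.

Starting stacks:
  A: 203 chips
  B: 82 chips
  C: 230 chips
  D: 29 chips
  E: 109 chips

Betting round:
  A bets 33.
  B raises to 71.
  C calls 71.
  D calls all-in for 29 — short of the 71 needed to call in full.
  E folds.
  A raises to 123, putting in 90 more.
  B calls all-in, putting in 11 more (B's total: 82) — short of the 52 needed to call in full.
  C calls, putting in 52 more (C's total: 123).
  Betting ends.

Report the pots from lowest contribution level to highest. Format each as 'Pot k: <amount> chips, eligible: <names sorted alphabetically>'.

Pot 1: 116 chips, eligible: A, B, C, D
Pot 2: 159 chips, eligible: A, B, C
Pot 3: 82 chips, eligible: A, C

Derivation:
Contributions: A=123, B=82, C=123, D=29
Folded: E
Pot levels (distinct totals of non-folded players): 29, 82, 123
Layer 1-29: 29 each from A, B, C, D = 29*4 = 116 chips; eligible A, B, C, D
Layer 30-82: 53 each from A, B, C = 53*3 = 159 chips; eligible A, B, C
Layer 83-123: 41 each from A, C = 41*2 = 82 chips; eligible A, C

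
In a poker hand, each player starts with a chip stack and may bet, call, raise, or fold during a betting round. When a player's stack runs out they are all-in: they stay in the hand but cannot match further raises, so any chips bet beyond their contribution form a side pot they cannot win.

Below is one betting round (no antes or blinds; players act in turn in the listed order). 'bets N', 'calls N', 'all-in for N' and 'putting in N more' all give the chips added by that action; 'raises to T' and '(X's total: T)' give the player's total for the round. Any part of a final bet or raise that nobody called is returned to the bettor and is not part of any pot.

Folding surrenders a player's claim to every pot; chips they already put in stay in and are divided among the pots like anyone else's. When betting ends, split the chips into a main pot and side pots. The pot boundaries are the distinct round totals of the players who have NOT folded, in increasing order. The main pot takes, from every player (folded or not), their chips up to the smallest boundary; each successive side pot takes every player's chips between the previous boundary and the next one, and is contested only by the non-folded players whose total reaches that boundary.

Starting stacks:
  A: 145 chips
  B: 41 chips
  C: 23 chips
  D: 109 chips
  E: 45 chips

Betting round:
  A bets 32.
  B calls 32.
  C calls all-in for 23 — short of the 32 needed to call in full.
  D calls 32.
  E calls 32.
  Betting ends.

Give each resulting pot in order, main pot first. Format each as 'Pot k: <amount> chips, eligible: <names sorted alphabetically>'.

Contributions: A=32, B=32, C=23, D=32, E=32
Pot levels (distinct totals of non-folded players): 23, 32
Layer 1-23: 23 each from A, B, C, D, E = 23*5 = 115 chips; eligible A, B, C, D, E
Layer 24-32: 9 each from A, B, D, E = 9*4 = 36 chips; eligible A, B, D, E

Pot 1: 115 chips, eligible: A, B, C, D, E
Pot 2: 36 chips, eligible: A, B, D, E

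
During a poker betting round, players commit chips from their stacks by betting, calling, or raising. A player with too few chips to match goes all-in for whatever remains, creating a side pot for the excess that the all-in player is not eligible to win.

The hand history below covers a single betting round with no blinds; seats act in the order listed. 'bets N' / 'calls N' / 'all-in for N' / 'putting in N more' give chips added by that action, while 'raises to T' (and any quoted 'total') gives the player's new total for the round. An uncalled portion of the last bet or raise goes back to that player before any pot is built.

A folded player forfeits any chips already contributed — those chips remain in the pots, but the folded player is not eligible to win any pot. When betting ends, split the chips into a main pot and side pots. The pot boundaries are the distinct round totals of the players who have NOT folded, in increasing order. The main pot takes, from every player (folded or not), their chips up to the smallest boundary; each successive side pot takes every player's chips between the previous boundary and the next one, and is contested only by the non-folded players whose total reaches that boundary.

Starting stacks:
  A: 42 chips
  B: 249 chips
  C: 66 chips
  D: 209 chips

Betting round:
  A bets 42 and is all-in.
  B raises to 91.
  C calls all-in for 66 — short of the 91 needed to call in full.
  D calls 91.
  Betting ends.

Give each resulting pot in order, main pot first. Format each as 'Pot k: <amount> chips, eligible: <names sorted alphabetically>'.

Contributions: A=42, B=91, C=66, D=91
Pot levels (distinct totals of non-folded players): 42, 66, 91
Layer 1-42: 42 each from A, B, C, D = 42*4 = 168 chips; eligible A, B, C, D
Layer 43-66: 24 each from B, C, D = 24*3 = 72 chips; eligible B, C, D
Layer 67-91: 25 each from B, D = 25*2 = 50 chips; eligible B, D

Pot 1: 168 chips, eligible: A, B, C, D
Pot 2: 72 chips, eligible: B, C, D
Pot 3: 50 chips, eligible: B, D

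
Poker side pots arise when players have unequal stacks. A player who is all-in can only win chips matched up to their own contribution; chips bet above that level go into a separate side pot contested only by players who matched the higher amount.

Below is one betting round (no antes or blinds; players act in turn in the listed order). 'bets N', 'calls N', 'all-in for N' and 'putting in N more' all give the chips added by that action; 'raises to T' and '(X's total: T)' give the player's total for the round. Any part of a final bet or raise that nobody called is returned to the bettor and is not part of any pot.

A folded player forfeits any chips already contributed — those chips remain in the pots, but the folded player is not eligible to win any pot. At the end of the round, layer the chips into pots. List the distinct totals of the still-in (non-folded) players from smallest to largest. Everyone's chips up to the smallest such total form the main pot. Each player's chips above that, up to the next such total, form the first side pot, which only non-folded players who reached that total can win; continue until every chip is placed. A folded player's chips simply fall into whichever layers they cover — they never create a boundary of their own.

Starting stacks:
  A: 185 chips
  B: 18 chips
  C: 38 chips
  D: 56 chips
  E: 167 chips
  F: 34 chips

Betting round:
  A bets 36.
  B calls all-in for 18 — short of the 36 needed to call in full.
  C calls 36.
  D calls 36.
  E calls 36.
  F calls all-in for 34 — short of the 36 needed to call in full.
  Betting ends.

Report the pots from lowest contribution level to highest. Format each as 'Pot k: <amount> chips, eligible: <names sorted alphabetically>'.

Pot 1: 108 chips, eligible: A, B, C, D, E, F
Pot 2: 80 chips, eligible: A, C, D, E, F
Pot 3: 8 chips, eligible: A, C, D, E

Derivation:
Contributions: A=36, B=18, C=36, D=36, E=36, F=34
Pot levels (distinct totals of non-folded players): 18, 34, 36
Layer 1-18: 18 each from A, B, C, D, E, F = 18*6 = 108 chips; eligible A, B, C, D, E, F
Layer 19-34: 16 each from A, C, D, E, F = 16*5 = 80 chips; eligible A, C, D, E, F
Layer 35-36: 2 each from A, C, D, E = 2*4 = 8 chips; eligible A, C, D, E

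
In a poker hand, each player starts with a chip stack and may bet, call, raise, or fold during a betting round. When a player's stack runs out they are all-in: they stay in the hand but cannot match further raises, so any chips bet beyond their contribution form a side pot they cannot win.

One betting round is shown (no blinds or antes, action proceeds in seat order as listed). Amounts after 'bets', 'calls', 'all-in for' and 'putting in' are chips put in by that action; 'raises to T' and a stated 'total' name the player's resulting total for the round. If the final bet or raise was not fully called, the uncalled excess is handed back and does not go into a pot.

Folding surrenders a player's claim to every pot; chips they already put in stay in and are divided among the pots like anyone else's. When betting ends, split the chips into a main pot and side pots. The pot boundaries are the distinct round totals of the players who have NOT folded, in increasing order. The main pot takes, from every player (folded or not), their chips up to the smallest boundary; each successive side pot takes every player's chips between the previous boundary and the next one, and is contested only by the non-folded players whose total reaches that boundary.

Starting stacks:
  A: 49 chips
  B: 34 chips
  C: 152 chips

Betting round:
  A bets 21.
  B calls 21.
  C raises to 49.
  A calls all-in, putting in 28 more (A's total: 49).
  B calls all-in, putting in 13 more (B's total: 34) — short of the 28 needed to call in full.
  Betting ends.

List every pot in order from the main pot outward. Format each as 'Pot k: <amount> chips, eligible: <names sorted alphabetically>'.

Pot 1: 102 chips, eligible: A, B, C
Pot 2: 30 chips, eligible: A, C

Derivation:
Contributions: A=49, B=34, C=49
Pot levels (distinct totals of non-folded players): 34, 49
Layer 1-34: 34 each from A, B, C = 34*3 = 102 chips; eligible A, B, C
Layer 35-49: 15 each from A, C = 15*2 = 30 chips; eligible A, C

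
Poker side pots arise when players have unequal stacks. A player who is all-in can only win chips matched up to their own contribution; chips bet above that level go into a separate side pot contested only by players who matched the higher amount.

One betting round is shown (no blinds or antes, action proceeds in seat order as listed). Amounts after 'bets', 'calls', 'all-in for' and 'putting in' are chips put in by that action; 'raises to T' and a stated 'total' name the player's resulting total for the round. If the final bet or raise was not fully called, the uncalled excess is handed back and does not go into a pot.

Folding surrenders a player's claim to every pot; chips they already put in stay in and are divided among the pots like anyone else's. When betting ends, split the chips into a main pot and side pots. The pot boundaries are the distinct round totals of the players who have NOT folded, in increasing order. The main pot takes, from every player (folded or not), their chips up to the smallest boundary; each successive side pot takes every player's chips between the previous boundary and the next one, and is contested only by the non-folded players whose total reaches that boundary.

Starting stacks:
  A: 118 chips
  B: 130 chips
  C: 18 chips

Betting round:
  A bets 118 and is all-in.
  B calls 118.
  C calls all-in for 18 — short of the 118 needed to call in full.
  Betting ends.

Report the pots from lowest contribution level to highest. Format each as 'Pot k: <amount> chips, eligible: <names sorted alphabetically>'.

Pot 1: 54 chips, eligible: A, B, C
Pot 2: 200 chips, eligible: A, B

Derivation:
Contributions: A=118, B=118, C=18
Pot levels (distinct totals of non-folded players): 18, 118
Layer 1-18: 18 each from A, B, C = 18*3 = 54 chips; eligible A, B, C
Layer 19-118: 100 each from A, B = 100*2 = 200 chips; eligible A, B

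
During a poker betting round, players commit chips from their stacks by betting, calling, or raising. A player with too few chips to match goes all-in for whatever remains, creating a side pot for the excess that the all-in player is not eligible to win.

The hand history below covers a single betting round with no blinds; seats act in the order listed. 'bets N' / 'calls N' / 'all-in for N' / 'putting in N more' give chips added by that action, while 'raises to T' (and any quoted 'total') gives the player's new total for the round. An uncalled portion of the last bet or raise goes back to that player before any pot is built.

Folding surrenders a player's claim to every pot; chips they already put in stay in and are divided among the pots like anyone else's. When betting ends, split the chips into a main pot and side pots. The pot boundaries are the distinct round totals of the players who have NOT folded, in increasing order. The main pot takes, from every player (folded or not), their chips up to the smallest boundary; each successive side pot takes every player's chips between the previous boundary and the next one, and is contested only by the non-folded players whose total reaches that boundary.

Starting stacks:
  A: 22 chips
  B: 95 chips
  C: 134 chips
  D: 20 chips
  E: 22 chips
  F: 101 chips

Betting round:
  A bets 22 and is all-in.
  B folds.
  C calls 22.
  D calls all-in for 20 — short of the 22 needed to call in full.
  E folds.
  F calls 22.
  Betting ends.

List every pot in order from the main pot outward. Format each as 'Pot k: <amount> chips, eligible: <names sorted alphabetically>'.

Pot 1: 80 chips, eligible: A, C, D, F
Pot 2: 6 chips, eligible: A, C, F

Derivation:
Contributions: A=22, C=22, D=20, F=22
Folded: B, E
Pot levels (distinct totals of non-folded players): 20, 22
Layer 1-20: 20 each from A, C, D, F = 20*4 = 80 chips; eligible A, C, D, F
Layer 21-22: 2 each from A, C, F = 2*3 = 6 chips; eligible A, C, F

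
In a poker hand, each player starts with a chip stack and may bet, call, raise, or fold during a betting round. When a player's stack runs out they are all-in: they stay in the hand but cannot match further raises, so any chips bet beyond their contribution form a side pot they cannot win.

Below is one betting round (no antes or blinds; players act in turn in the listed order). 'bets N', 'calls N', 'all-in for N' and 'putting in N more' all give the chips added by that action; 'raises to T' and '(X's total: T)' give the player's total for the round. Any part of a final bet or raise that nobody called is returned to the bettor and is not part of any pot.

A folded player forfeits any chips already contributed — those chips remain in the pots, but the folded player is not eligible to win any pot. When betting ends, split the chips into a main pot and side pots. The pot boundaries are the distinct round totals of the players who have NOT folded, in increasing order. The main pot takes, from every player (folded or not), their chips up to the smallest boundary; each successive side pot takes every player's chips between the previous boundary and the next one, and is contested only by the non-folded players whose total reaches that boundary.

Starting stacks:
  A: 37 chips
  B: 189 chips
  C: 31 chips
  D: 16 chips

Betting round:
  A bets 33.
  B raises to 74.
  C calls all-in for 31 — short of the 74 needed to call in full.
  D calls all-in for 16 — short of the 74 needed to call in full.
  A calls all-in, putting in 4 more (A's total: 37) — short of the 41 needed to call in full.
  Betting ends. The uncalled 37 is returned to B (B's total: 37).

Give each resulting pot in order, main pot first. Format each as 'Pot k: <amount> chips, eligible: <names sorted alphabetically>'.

Pot 1: 64 chips, eligible: A, B, C, D
Pot 2: 45 chips, eligible: A, B, C
Pot 3: 12 chips, eligible: A, B

Derivation:
Contributions (after 37 returned to B): A=37, B=37, C=31, D=16
Pot levels (distinct totals of non-folded players): 16, 31, 37
Layer 1-16: 16 each from A, B, C, D = 16*4 = 64 chips; eligible A, B, C, D
Layer 17-31: 15 each from A, B, C = 15*3 = 45 chips; eligible A, B, C
Layer 32-37: 6 each from A, B = 6*2 = 12 chips; eligible A, B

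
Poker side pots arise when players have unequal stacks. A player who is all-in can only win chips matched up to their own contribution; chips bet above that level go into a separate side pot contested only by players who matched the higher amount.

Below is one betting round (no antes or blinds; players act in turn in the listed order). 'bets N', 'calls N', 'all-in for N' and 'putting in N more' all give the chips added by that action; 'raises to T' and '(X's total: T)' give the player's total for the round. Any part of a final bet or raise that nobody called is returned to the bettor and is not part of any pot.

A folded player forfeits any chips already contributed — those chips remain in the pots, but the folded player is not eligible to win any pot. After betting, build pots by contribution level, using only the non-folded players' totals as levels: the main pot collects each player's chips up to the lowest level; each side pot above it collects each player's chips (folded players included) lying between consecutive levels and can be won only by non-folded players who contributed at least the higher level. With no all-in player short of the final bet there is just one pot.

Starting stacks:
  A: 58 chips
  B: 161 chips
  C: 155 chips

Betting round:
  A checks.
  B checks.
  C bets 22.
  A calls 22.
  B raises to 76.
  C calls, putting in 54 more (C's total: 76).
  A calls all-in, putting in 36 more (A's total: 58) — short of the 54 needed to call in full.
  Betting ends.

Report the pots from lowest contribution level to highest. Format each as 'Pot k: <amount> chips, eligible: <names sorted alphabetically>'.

Pot 1: 174 chips, eligible: A, B, C
Pot 2: 36 chips, eligible: B, C

Derivation:
Contributions: A=58, B=76, C=76
Pot levels (distinct totals of non-folded players): 58, 76
Layer 1-58: 58 each from A, B, C = 58*3 = 174 chips; eligible A, B, C
Layer 59-76: 18 each from B, C = 18*2 = 36 chips; eligible B, C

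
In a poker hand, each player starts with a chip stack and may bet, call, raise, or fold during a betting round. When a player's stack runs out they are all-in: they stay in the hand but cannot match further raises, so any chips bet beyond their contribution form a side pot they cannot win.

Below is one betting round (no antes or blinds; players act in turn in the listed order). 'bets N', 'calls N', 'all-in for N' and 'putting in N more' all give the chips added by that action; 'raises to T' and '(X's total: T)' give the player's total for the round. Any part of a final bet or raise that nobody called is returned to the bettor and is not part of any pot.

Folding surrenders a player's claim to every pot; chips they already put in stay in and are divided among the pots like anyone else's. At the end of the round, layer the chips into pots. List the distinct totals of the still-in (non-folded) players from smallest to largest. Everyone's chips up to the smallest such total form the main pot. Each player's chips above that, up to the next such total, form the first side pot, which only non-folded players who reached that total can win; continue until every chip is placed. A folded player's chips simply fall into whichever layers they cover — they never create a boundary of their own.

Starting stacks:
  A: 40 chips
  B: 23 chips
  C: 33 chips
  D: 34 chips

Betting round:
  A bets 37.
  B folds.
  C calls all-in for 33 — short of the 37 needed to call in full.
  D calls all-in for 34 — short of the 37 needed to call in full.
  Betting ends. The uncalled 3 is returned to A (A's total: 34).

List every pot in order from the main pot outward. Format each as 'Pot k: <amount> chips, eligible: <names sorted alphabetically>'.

Pot 1: 99 chips, eligible: A, C, D
Pot 2: 2 chips, eligible: A, D

Derivation:
Contributions (after 3 returned to A): A=34, C=33, D=34
Folded: B
Pot levels (distinct totals of non-folded players): 33, 34
Layer 1-33: 33 each from A, C, D = 33*3 = 99 chips; eligible A, C, D
Layer 34-34: 1 each from A, D = 1*2 = 2 chips; eligible A, D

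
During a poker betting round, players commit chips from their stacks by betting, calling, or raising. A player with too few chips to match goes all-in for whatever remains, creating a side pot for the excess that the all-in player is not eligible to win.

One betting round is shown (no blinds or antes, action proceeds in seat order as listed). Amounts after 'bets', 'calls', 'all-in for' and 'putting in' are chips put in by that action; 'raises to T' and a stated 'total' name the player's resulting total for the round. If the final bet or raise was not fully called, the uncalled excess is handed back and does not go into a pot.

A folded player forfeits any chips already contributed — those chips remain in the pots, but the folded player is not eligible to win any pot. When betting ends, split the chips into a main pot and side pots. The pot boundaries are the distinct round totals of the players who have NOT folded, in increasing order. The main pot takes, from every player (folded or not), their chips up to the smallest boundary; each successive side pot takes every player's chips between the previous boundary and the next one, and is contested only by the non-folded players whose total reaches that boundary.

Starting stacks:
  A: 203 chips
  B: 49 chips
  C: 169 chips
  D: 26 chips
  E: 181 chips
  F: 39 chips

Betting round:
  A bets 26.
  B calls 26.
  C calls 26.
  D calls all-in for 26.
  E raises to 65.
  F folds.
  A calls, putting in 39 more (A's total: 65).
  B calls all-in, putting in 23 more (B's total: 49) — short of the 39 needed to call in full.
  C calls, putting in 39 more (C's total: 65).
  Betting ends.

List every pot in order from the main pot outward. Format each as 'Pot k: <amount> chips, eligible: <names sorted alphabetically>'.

Pot 1: 130 chips, eligible: A, B, C, D, E
Pot 2: 92 chips, eligible: A, B, C, E
Pot 3: 48 chips, eligible: A, C, E

Derivation:
Contributions: A=65, B=49, C=65, D=26, E=65
Folded: F
Pot levels (distinct totals of non-folded players): 26, 49, 65
Layer 1-26: 26 each from A, B, C, D, E = 26*5 = 130 chips; eligible A, B, C, D, E
Layer 27-49: 23 each from A, B, C, E = 23*4 = 92 chips; eligible A, B, C, E
Layer 50-65: 16 each from A, C, E = 16*3 = 48 chips; eligible A, C, E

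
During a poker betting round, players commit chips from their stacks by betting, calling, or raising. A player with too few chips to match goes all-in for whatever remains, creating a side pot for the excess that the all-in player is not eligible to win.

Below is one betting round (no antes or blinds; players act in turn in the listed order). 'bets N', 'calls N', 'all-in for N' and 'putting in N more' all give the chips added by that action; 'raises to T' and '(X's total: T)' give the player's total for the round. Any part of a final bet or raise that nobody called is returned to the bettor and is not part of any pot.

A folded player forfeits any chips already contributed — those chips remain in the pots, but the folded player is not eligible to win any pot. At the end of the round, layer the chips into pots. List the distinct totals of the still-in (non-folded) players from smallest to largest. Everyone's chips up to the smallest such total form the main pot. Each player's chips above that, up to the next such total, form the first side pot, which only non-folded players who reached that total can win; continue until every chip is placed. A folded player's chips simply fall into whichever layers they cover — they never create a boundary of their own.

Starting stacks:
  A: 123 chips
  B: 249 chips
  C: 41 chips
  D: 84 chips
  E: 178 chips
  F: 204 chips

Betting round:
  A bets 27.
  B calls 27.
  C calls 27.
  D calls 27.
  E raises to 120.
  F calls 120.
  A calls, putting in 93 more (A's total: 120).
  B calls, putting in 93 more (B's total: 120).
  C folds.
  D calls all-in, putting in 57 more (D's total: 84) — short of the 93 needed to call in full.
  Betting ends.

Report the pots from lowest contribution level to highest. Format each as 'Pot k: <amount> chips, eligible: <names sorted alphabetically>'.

Pot 1: 447 chips, eligible: A, B, D, E, F
Pot 2: 144 chips, eligible: A, B, E, F

Derivation:
Contributions: A=120, B=120, C=27, D=84, E=120, F=120
Folded: C
Pot levels (distinct totals of non-folded players): 84, 120
Layer 1-84: A 84 + B 84 + C 27 + D 84 + E 84 + F 84 = 447 chips; eligible A, B, D, E, F
Layer 85-120: 36 each from A, B, E, F = 36*4 = 144 chips; eligible A, B, E, F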